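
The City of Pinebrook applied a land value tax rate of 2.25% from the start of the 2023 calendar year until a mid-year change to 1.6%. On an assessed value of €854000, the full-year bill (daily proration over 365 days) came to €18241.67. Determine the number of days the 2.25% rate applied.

301 days

Let d = days at the first rate; then 365 − d days at the second rate.
€854000 × [2.25%·d + 1.6%·(365−d)] / 365 = €18241.67
Solving gives d = 301, so the new rate took effect on 29 October 2023.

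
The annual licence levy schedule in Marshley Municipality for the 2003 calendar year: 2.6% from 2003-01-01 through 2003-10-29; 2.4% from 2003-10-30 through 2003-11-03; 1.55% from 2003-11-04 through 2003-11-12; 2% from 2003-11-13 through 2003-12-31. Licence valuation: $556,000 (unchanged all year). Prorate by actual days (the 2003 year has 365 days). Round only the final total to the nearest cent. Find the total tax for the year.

$13,848.97

2003-01-01 to 2003-10-29: 302 days at 2.6% → $556,000 × 2.6% × 302/365 = $11,960.8548
2003-10-30 to 2003-11-03: 5 days at 2.4% → $556,000 × 2.4% × 5/365 = $182.7945
2003-11-04 to 2003-11-12: 9 days at 1.55% → $556,000 × 1.55% × 9/365 = $212.4986
2003-11-13 to 2003-12-31: 49 days at 2% → $556,000 × 2% × 49/365 = $1,492.8219
Total = $13,848.9699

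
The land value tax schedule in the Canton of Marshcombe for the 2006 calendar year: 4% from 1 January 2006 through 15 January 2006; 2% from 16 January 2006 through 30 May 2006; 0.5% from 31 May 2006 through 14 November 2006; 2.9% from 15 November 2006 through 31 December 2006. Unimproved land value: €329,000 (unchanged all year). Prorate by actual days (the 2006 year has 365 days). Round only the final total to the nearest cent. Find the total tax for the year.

1 January – 15 January 2006: 15 days at 4% → €329,000 × 4% × 15/365 = €540.8219
16 January – 30 May 2006: 135 days at 2% → €329,000 × 2% × 135/365 = €2,433.6986
31 May – 14 November 2006: 168 days at 0.5% → €329,000 × 0.5% × 168/365 = €757.1507
15 November – 31 December 2006: 47 days at 2.9% → €329,000 × 2.9% × 47/365 = €1,228.5671
Total = €4,960.2384

€4,960.24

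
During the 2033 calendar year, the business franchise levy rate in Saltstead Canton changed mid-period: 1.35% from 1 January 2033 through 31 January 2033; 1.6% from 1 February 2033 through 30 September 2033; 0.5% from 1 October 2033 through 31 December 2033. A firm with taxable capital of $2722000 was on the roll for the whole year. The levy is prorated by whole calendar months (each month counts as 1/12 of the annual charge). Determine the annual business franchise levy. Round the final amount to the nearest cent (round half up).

$35499.42

1 January – 31 January 2033: 1 month at 1.35% → $2722000 × 1.35% × 1/12 = $3062.2500
1 February – 30 September 2033: 8 months at 1.6% → $2722000 × 1.6% × 8/12 = $29034.6667
1 October – 31 December 2033: 3 months at 0.5% → $2722000 × 0.5% × 3/12 = $3402.5000
Total = $35499.4167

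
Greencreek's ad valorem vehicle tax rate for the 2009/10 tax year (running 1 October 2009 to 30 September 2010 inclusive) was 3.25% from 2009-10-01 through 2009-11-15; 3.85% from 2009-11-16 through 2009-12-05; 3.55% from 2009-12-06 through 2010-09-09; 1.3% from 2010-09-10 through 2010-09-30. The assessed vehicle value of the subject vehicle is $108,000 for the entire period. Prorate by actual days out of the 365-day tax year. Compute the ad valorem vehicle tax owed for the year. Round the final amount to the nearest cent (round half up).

2009-10-01 to 2009-11-15: 46 days at 3.25% → $108,000 × 3.25% × 46/365 = $442.3562
2009-11-16 to 2009-12-05: 20 days at 3.85% → $108,000 × 3.85% × 20/365 = $227.8356
2009-12-06 to 2010-09-09: 278 days at 3.55% → $108,000 × 3.55% × 278/365 = $2,920.1425
2010-09-10 to 2010-09-30: 21 days at 1.3% → $108,000 × 1.3% × 21/365 = $80.7781
Total = $3,671.1123

$3,671.11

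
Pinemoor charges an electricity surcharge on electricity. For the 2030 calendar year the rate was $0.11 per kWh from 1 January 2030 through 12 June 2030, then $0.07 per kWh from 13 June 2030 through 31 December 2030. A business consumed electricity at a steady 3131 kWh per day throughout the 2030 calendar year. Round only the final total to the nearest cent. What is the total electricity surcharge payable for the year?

$100,411.17

1 January – 12 June 2030: 163 days × 3131 kWh/day = 510,353 kWh at $0.11/kWh → $56,138.83
13 June – 31 December 2030: 202 days × 3131 kWh/day = 632,462 kWh at $0.07/kWh → $44,272.34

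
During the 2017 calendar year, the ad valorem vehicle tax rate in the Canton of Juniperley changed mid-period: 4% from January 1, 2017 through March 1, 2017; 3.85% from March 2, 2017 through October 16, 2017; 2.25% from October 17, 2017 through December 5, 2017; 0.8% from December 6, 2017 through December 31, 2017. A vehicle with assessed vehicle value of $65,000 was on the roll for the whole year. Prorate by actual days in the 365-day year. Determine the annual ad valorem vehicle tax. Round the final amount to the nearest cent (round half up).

$2,234.84

January 1 – March 1, 2017: 60 days at 4% → $65,000 × 4% × 60/365 = $427.3973
March 2 – October 16, 2017: 229 days at 3.85% → $65,000 × 3.85% × 229/365 = $1,570.0616
October 17 – December 5, 2017: 50 days at 2.25% → $65,000 × 2.25% × 50/365 = $200.3425
December 6 – December 31, 2017: 26 days at 0.8% → $65,000 × 0.8% × 26/365 = $37.0411
Total = $2,234.8425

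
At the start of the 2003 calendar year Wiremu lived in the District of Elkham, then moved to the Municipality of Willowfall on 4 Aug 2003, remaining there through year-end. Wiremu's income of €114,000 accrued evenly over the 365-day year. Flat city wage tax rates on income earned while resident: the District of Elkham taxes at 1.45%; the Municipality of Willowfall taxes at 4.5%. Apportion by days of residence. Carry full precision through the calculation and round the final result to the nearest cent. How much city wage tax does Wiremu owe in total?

€3,081.90

The District of Elkham, 1 Jan – 3 Aug 2003: 215 days → €114,000 × 1.45% × 215/365 = €973.6849
The Municipality of Willowfall, 4 Aug – 31 Dec 2003: 150 days → €114,000 × 4.5% × 150/365 = €2,108.2192
Total = €3,081.9041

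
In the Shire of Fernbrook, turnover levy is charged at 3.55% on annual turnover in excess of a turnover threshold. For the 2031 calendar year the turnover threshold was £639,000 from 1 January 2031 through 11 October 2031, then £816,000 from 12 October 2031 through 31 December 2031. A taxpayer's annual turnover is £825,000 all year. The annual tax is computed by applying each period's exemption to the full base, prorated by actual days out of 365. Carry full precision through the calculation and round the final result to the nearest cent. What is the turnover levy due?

£5,208.58

1 January – 11 October 2031: 284 days, exemption £639,000 → (£825,000 − £639,000) × 3.55% × 284/365 = £5,137.6767
12 October – 31 December 2031: 81 days, exemption £816,000 → (£825,000 − £816,000) × 3.55% × 81/365 = £70.9027
Total = £5,208.5795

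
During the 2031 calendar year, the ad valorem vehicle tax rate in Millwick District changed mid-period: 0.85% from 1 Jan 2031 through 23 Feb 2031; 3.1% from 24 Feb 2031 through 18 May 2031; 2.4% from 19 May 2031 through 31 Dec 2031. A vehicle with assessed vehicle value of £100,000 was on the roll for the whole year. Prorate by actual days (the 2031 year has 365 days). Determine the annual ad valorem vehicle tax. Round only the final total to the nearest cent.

1 Jan – 23 Feb 2031: 54 days at 0.85% → £100,000 × 0.85% × 54/365 = £125.7534
24 Feb – 18 May 2031: 84 days at 3.1% → £100,000 × 3.1% × 84/365 = £713.4247
19 May – 31 Dec 2031: 227 days at 2.4% → £100,000 × 2.4% × 227/365 = £1,492.6027
Total = £2,331.7808

£2,331.78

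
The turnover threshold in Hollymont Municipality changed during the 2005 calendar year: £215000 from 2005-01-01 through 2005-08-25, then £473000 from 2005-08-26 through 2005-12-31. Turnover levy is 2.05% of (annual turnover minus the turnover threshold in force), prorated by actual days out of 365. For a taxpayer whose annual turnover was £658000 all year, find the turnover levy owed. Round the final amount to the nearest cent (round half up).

2005-01-01 to 2005-08-25: 237 days, exemption £215000 → (£658000 − £215000) × 2.05% × 237/365 = £5896.7548
2005-08-26 to 2005-12-31: 128 days, exemption £473000 → (£658000 − £473000) × 2.05% × 128/365 = £1329.9726
Total = £7226.7274

£7226.73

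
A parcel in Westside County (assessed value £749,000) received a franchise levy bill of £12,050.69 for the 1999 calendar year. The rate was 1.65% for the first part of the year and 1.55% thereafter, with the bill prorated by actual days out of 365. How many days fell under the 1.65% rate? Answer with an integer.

Let d = days at the first rate; then 365 − d days at the second rate.
£749,000 × [1.65%·d + 1.55%·(365−d)] / 365 = £12,050.69
Solving gives d = 215, so the new rate took effect on 4 Aug 1999.

215 days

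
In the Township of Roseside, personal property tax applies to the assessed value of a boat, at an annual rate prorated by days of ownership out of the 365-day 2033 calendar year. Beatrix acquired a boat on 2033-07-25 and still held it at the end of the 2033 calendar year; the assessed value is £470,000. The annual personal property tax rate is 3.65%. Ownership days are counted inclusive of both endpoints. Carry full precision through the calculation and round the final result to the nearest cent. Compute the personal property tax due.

Days held (2033-07-25 to 2033-12-31): 160 out of 365
Tax = £470,000 × 3.65% × 160/365 = £7,520.0000

£7,520.00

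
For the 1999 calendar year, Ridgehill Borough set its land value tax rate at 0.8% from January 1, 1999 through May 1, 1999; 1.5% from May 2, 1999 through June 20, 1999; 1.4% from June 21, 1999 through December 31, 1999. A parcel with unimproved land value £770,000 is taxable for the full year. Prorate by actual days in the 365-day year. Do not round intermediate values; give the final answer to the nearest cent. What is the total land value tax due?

January 1 – May 1, 1999: 121 days at 0.8% → £770,000 × 0.8% × 121/365 = £2,042.0822
May 2 – June 20, 1999: 50 days at 1.5% → £770,000 × 1.5% × 50/365 = £1,582.1918
June 21 – December 31, 1999: 194 days at 1.4% → £770,000 × 1.4% × 194/365 = £5,729.6438
Total = £9,353.9178

£9,353.92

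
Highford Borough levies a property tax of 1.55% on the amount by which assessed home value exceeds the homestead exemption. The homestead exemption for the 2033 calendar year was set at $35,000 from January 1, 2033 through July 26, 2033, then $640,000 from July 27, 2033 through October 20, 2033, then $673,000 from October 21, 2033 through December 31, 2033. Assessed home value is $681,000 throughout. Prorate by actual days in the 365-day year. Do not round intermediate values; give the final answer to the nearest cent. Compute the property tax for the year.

January 1 – July 26, 2033: 207 days, exemption $35,000 → ($681,000 − $35,000) × 1.55% × 207/365 = $5,678.6055
July 27 – October 20, 2033: 86 days, exemption $640,000 → ($681,000 − $640,000) × 1.55% × 86/365 = $149.7342
October 21 – December 31, 2033: 72 days, exemption $673,000 → ($681,000 − $673,000) × 1.55% × 72/365 = $24.4603
Total = $5,852.8000

$5,852.80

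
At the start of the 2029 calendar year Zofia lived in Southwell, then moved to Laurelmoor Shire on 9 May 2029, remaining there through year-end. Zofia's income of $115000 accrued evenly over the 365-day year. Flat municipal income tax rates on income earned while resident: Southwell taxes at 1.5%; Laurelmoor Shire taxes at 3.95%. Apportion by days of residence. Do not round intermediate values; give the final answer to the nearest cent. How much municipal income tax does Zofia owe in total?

Southwell, 1 Jan – 8 May 2029: 128 days → $115000 × 1.5% × 128/365 = $604.9315
Laurelmoor Shire, 9 May – 31 Dec 2029: 237 days → $115000 × 3.95% × 237/365 = $2949.5137
Total = $3554.4452

$3554.45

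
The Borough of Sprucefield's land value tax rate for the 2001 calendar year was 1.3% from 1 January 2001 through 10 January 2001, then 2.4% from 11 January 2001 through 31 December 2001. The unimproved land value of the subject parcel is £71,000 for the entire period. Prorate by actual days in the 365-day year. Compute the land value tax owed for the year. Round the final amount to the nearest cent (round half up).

1 January – 10 January 2001: 10 days at 1.3% → £71,000 × 1.3% × 10/365 = £25.2877
11 January – 31 December 2001: 355 days at 2.4% → £71,000 × 2.4% × 355/365 = £1,657.3151
Total = £1,682.6027

£1,682.60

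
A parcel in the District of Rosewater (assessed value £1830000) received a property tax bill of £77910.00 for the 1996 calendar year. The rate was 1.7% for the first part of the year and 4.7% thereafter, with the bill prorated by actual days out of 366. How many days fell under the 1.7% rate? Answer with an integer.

54 days

Let d = days at the first rate; then 366 − d days at the second rate.
£1830000 × [1.7%·d + 4.7%·(366−d)] / 366 = £77910.00
Solving gives d = 54, so the new rate took effect on 24 February 1996.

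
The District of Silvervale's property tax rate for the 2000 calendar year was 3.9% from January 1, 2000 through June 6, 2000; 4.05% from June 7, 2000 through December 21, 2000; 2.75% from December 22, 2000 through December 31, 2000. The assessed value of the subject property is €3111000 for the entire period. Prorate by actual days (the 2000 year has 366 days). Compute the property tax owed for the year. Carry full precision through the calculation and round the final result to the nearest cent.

January 1 – June 6, 2000: 158 days at 3.9% → €3111000 × 3.9% × 158/366 = €52377.0000
June 7 – December 21, 2000: 198 days at 4.05% → €3111000 × 4.05% × 198/366 = €68161.5000
December 22 – December 31, 2000: 10 days at 2.75% → €3111000 × 2.75% × 10/366 = €2337.5000
Total = €122876.0000

€122876.00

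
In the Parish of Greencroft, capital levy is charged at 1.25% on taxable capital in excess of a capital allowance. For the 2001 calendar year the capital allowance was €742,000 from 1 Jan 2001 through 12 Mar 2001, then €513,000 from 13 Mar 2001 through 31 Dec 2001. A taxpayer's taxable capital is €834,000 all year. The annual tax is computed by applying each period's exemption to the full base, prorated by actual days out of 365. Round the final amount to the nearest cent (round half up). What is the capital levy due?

€3,455.68

1 Jan – 12 Mar 2001: 71 days, exemption €742,000 → (€834,000 − €742,000) × 1.25% × 71/365 = €223.6986
13 Mar – 31 Dec 2001: 294 days, exemption €513,000 → (€834,000 − €513,000) × 1.25% × 294/365 = €3,231.9863
Total = €3,455.6849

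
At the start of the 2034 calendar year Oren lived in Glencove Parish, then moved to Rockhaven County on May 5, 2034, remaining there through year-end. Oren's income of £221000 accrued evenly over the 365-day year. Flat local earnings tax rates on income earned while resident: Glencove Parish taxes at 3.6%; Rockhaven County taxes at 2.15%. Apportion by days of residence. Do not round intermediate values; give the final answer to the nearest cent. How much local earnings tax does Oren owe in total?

£5840.15

Glencove Parish, January 1 – May 4, 2034: 124 days → £221000 × 3.6% × 124/365 = £2702.8603
Rockhaven County, May 5 – December 31, 2034: 241 days → £221000 × 2.15% × 241/365 = £3137.2918
Total = £5840.1521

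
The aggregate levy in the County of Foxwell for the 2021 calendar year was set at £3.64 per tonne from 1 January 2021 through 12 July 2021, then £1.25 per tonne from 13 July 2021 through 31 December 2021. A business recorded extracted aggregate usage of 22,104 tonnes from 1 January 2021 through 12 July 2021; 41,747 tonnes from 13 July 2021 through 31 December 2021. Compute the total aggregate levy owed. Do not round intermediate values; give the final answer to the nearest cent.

1 January – 12 July 2021: 22,104 tonnes at £3.64/tonne → £80,458.56
13 July – 31 December 2021: 41,747 tonnes at £1.25/tonne → £52,183.75

£132,642.31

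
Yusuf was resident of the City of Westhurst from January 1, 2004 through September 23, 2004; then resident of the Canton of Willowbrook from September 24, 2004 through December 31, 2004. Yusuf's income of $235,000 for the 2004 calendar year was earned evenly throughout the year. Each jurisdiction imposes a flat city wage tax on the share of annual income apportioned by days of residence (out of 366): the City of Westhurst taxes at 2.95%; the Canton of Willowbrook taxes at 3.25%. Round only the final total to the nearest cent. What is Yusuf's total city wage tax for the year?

The City of Westhurst, January 1 – September 23, 2004: 267 days → $235,000 × 2.95% × 267/366 = $5,057.3156
The Canton of Willowbrook, September 24 – December 31, 2004: 99 days → $235,000 × 3.25% × 99/366 = $2,065.8811
Total = $7,123.1967

$7,123.20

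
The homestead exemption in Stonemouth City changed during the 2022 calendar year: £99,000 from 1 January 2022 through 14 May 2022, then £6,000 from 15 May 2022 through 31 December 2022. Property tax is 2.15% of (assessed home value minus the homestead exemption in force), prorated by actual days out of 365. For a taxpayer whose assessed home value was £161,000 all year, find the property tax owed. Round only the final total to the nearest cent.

1 January – 14 May 2022: 134 days, exemption £99,000 → (£161,000 − £99,000) × 2.15% × 134/365 = £489.3753
15 May – 31 December 2022: 231 days, exemption £6,000 → (£161,000 − £6,000) × 2.15% × 231/365 = £2,109.0616
Total = £2,598.4370

£2,598.44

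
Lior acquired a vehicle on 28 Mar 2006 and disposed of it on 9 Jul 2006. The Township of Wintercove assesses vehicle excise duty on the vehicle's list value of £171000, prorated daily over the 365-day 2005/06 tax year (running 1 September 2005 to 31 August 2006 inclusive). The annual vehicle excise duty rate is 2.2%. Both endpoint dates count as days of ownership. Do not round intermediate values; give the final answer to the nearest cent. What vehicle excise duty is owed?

Days held (28 Mar – 9 Jul 2006): 104 out of 365
Tax = £171000 × 2.2% × 104/365 = £1071.9123

£1071.91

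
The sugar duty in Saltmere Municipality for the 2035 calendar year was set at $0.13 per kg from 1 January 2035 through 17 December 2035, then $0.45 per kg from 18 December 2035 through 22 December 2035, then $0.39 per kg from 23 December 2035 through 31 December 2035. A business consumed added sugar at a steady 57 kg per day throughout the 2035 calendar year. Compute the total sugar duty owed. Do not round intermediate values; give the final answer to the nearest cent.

$2,929.23

1 January – 17 December 2035: 351 days × 57 kg/day = 20,007 kg at $0.13/kg → $2,600.91
18 December – 22 December 2035: 5 days × 57 kg/day = 285 kg at $0.45/kg → $128.25
23 December – 31 December 2035: 9 days × 57 kg/day = 513 kg at $0.39/kg → $200.07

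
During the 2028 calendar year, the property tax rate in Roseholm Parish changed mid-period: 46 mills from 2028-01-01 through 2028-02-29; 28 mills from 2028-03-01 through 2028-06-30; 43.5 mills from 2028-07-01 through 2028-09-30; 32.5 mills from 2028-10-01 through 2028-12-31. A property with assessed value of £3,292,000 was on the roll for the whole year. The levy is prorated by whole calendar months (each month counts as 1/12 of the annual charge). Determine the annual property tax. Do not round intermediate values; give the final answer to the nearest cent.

2028-01-01 to 2028-02-29: 2 months at 46 mills → £3,292,000 × 4.6% × 2/12 = £25,238.6667
2028-03-01 to 2028-06-30: 4 months at 28 mills → £3,292,000 × 2.8% × 4/12 = £30,725.3333
2028-07-01 to 2028-09-30: 3 months at 43.5 mills → £3,292,000 × 4.35% × 3/12 = £35,800.5000
2028-10-01 to 2028-12-31: 3 months at 32.5 mills → £3,292,000 × 3.25% × 3/12 = £26,747.5000
Total = £118,512.0000

£118,512.00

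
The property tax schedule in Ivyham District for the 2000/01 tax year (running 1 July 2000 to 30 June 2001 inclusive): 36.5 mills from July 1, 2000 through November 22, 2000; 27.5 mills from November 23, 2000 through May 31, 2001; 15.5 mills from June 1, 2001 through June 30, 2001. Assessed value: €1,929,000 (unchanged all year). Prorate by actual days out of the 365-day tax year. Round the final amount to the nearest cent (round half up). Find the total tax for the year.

July 1 – November 22, 2000: 145 days at 36.5 mills → €1,929,000 × 3.65% × 145/365 = €27,970.5000
November 23, 2000 – May 31, 2001: 190 days at 27.5 mills → €1,929,000 × 2.75% × 190/365 = €27,613.7671
June 1 – June 30, 2001: 30 days at 15.5 mills → €1,929,000 × 1.55% × 30/365 = €2,457.4932
Total = €58,041.7603

€58,041.76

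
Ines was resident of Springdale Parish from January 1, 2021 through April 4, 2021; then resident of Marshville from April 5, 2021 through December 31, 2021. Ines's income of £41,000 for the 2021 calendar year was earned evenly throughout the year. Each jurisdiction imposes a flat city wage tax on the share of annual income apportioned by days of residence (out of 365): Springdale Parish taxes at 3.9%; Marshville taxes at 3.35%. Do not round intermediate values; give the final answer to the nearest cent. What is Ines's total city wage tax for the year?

£1,431.57

Springdale Parish, January 1 – April 4, 2021: 94 days → £41,000 × 3.9% × 94/365 = £411.7973
Marshville, April 5 – December 31, 2021: 271 days → £41,000 × 3.35% × 271/365 = £1,019.7767
Total = £1,431.5740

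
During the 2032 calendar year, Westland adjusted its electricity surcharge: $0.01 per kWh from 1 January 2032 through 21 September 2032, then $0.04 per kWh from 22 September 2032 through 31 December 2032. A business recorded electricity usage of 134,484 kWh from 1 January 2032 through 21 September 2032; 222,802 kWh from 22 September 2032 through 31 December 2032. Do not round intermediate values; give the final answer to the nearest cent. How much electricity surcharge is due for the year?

1 January – 21 September 2032: 134,484 kWh at $0.01/kWh → $1,344.84
22 September – 31 December 2032: 222,802 kWh at $0.04/kWh → $8,912.08

$10,256.92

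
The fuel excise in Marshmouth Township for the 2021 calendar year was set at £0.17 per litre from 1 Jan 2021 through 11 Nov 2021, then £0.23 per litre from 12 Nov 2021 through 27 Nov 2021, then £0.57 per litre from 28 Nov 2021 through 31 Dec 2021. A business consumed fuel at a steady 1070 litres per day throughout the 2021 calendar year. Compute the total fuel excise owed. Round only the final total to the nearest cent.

£81972.70

1 Jan – 11 Nov 2021: 315 days × 1070 litres/day = 337,050 litres at £0.17/litre → £57298.50
12 Nov – 27 Nov 2021: 16 days × 1070 litres/day = 17,120 litres at £0.23/litre → £3937.60
28 Nov – 31 Dec 2021: 34 days × 1070 litres/day = 36,380 litres at £0.57/litre → £20736.60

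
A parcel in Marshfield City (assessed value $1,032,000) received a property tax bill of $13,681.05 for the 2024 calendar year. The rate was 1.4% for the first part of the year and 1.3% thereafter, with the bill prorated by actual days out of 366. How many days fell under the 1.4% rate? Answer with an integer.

Let d = days at the first rate; then 366 − d days at the second rate.
$1,032,000 × [1.4%·d + 1.3%·(366−d)] / 366 = $13,681.05
Solving gives d = 94, so the new rate took effect on 4 Apr 2024.

94 days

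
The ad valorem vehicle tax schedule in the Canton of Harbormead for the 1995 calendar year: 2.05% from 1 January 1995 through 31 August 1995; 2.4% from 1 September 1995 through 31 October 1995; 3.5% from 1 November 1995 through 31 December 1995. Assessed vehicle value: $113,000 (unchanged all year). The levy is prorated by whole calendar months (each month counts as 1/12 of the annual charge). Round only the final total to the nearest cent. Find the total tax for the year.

$2,655.50

1 January – 31 August 1995: 8 months at 2.05% → $113,000 × 2.05% × 8/12 = $1,544.3333
1 September – 31 October 1995: 2 months at 2.4% → $113,000 × 2.4% × 2/12 = $452.0000
1 November – 31 December 1995: 2 months at 3.5% → $113,000 × 3.5% × 2/12 = $659.1667
Total = $2,655.5000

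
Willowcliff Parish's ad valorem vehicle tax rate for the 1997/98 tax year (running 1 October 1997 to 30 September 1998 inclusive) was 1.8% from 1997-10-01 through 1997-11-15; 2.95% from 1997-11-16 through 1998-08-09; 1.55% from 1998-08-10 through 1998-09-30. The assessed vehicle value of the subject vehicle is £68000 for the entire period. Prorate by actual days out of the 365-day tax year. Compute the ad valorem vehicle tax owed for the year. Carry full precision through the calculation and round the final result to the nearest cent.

£1771.82

1997-10-01 to 1997-11-15: 46 days at 1.8% → £68000 × 1.8% × 46/365 = £154.2575
1997-11-16 to 1998-08-09: 267 days at 2.95% → £68000 × 2.95% × 267/365 = £1467.4027
1998-08-10 to 1998-09-30: 52 days at 1.55% → £68000 × 1.55% × 52/365 = £150.1589
Total = £1771.8192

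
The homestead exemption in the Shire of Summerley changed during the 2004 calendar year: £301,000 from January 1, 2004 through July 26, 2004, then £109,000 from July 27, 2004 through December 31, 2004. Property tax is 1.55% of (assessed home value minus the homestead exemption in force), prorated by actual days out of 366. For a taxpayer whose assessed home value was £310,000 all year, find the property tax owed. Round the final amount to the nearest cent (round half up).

£1,424.22

January 1 – July 26, 2004: 208 days, exemption £301,000 → (£310,000 − £301,000) × 1.55% × 208/366 = £79.2787
July 27 – December 31, 2004: 158 days, exemption £109,000 → (£310,000 − £109,000) × 1.55% × 158/366 = £1,344.9426
Total = £1,424.2213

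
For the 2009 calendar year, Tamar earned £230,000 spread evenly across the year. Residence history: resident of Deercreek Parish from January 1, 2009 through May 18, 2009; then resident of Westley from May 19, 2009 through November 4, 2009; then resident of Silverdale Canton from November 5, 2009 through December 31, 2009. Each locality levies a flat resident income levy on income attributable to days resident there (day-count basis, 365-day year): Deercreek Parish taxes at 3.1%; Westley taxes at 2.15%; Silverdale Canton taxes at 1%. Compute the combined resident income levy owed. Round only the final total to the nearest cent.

£5,358.05

Deercreek Parish, January 1 – May 18, 2009: 138 days → £230,000 × 3.1% × 138/365 = £2,695.7260
Westley, May 19 – November 4, 2009: 170 days → £230,000 × 2.15% × 170/365 = £2,303.1507
Silverdale Canton, November 5 – December 31, 2009: 57 days → £230,000 × 1% × 57/365 = £359.1781
Total = £5,358.0548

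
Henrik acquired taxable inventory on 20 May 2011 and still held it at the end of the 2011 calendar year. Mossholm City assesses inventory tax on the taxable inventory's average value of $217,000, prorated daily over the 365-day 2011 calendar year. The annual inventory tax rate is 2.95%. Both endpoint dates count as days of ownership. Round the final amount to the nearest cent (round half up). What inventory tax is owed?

Days held (20 May – 31 Dec 2011): 226 out of 365
Tax = $217,000 × 2.95% × 226/365 = $3,963.6685

$3,963.67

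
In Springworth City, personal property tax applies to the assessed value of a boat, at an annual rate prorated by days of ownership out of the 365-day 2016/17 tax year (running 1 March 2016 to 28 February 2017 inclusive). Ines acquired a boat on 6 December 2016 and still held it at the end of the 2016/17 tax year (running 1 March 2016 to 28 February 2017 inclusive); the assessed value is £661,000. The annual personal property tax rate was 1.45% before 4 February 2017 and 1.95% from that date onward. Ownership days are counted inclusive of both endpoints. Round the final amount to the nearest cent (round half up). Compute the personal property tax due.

£2,458.38

6 December 2016 – 3 February 2017: 60 days at 1.45% → £661,000 × 1.45% × 60/365 = £1,575.5342
4 February – 28 February 2017: 25 days at 1.95% → £661,000 × 1.95% × 25/365 = £882.8425
Total = £2,458.3767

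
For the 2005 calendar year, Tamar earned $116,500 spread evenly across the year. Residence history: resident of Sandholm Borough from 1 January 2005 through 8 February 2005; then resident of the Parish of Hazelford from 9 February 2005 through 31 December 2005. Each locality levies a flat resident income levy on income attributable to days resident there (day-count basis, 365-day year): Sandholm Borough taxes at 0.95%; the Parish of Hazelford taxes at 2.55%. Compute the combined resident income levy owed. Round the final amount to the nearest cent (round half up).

Sandholm Borough, 1 January – 8 February 2005: 39 days → $116,500 × 0.95% × 39/365 = $118.2555
The Parish of Hazelford, 9 February – 31 December 2005: 326 days → $116,500 × 2.55% × 326/365 = $2,653.3274
Total = $2,771.5829

$2,771.58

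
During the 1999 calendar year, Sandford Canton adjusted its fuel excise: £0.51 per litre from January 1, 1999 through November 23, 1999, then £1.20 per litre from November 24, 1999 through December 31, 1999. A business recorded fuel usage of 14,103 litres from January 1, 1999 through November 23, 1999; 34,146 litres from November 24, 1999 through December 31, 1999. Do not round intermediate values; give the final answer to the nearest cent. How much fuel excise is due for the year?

£48167.73

January 1 – November 23, 1999: 14,103 litres at £0.51/litre → £7192.53
November 24 – December 31, 1999: 34,146 litres at £1.20/litre → £40975.20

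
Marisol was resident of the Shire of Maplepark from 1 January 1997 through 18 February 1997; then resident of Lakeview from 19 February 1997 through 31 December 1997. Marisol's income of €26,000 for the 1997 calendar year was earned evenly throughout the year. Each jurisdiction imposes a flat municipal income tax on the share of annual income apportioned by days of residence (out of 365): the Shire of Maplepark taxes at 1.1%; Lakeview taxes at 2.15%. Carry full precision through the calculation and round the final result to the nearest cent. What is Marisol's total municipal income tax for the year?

The Shire of Maplepark, 1 January – 18 February 1997: 49 days → €26,000 × 1.1% × 49/365 = €38.3945
Lakeview, 19 February – 31 December 1997: 316 days → €26,000 × 2.15% × 316/365 = €483.9562
Total = €522.3507

€522.35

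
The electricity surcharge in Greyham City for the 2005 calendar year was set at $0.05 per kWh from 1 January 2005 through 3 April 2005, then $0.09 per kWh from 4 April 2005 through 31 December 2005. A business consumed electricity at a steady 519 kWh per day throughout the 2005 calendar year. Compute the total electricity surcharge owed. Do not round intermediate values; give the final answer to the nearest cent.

1 January – 3 April 2005: 93 days × 519 kWh/day = 48,267 kWh at $0.05/kWh → $2,413.35
4 April – 31 December 2005: 272 days × 519 kWh/day = 141,168 kWh at $0.09/kWh → $12,705.12

$15,118.47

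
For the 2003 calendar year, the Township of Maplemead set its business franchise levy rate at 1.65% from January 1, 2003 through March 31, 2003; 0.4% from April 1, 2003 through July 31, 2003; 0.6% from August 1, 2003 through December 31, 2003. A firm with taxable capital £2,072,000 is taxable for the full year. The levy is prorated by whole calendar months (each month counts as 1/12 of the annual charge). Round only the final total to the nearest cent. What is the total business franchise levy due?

January 1 – March 31, 2003: 3 months at 1.65% → £2,072,000 × 1.65% × 3/12 = £8,547.0000
April 1 – July 31, 2003: 4 months at 0.4% → £2,072,000 × 0.4% × 4/12 = £2,762.6667
August 1 – December 31, 2003: 5 months at 0.6% → £2,072,000 × 0.6% × 5/12 = £5,180.0000
Total = £16,489.6667

£16,489.67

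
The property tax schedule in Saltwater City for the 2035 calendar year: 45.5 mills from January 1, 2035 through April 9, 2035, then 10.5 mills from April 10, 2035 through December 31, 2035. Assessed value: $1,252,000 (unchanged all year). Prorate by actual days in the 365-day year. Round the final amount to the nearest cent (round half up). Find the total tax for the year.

$25,031.42

January 1 – April 9, 2035: 99 days at 45.5 mills → $1,252,000 × 4.55% × 99/365 = $15,451.0521
April 10 – December 31, 2035: 266 days at 10.5 mills → $1,252,000 × 1.05% × 266/365 = $9,580.3726
Total = $25,031.4247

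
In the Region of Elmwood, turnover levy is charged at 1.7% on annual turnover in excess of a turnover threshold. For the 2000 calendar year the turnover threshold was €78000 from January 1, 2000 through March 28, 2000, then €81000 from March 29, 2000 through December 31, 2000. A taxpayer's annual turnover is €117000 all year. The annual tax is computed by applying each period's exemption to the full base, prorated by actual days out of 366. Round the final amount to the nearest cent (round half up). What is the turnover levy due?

January 1 – March 28, 2000: 88 days, exemption €78000 → (€117000 − €78000) × 1.7% × 88/366 = €159.4098
March 29 – December 31, 2000: 278 days, exemption €81000 → (€117000 − €81000) × 1.7% × 278/366 = €464.8525
Total = €624.2623

€624.26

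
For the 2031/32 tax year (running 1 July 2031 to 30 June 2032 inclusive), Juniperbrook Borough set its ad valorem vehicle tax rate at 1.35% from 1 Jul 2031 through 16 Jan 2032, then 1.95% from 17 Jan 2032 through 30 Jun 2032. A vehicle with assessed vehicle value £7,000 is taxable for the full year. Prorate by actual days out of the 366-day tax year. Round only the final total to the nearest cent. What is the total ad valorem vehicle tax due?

£113.55

1 Jul 2031 – 16 Jan 2032: 200 days at 1.35% → £7,000 × 1.35% × 200/366 = £51.6393
17 Jan – 30 Jun 2032: 166 days at 1.95% → £7,000 × 1.95% × 166/366 = £61.9098
Total = £113.5492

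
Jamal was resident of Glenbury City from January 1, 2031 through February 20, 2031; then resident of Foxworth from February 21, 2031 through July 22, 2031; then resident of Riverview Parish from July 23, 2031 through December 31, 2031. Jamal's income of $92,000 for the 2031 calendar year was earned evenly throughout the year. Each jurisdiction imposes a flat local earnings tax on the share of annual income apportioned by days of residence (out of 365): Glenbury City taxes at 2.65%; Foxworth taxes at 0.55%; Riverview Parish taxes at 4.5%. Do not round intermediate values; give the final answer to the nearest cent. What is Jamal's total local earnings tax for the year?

$2,388.85

Glenbury City, January 1 – February 20, 2031: 51 days → $92,000 × 2.65% × 51/365 = $340.6521
Foxworth, February 21 – July 22, 2031: 152 days → $92,000 × 0.55% × 152/365 = $210.7178
Riverview Parish, July 23 – December 31, 2031: 162 days → $92,000 × 4.5% × 162/365 = $1,837.4795
Total = $2,388.8493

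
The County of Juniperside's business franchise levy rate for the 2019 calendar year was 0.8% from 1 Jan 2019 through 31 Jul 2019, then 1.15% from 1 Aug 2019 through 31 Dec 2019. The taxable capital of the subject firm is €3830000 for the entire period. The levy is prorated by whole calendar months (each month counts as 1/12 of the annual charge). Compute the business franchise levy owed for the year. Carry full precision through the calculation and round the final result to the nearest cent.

€36225.42

1 Jan – 31 Jul 2019: 7 months at 0.8% → €3830000 × 0.8% × 7/12 = €17873.3333
1 Aug – 31 Dec 2019: 5 months at 1.15% → €3830000 × 1.15% × 5/12 = €18352.0833
Total = €36225.4167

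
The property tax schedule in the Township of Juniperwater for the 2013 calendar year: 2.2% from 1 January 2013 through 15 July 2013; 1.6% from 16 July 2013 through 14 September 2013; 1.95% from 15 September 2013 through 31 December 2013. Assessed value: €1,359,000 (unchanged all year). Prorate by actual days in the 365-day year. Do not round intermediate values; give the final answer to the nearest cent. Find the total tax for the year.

1 January – 15 July 2013: 196 days at 2.2% → €1,359,000 × 2.2% × 196/365 = €16,054.8164
16 July – 14 September 2013: 61 days at 1.6% → €1,359,000 × 1.6% × 61/365 = €3,633.9288
15 September – 31 December 2013: 108 days at 1.95% → €1,359,000 × 1.95% × 108/365 = €7,841.2438
Total = €27,529.9890

€27,529.99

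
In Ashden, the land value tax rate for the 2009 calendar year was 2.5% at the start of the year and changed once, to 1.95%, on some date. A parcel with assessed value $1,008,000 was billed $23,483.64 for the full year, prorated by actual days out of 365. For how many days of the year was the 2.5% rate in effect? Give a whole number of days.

252 days

Let d = days at the first rate; then 365 − d days at the second rate.
$1,008,000 × [2.5%·d + 1.95%·(365−d)] / 365 = $23,483.64
Solving gives d = 252, so the new rate took effect on 10 Sep 2009.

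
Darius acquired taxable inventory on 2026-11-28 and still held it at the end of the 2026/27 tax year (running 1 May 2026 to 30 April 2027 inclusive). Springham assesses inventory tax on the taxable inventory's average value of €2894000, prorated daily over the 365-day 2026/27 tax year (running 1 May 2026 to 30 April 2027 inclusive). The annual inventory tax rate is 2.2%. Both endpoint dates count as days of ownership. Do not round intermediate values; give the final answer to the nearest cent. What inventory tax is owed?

Days held (2026-11-28 to 2027-04-30): 154 out of 365
Tax = €2894000 × 2.2% × 154/365 = €26862.6630

€26862.66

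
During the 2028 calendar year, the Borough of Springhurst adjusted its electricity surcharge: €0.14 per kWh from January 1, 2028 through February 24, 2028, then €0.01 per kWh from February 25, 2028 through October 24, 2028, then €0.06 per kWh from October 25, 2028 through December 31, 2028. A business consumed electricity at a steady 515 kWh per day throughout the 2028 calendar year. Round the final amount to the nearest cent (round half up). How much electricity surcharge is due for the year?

€7,318.15

January 1 – February 24, 2028: 55 days × 515 kWh/day = 28,325 kWh at €0.14/kWh → €3,965.50
February 25 – October 24, 2028: 243 days × 515 kWh/day = 125,145 kWh at €0.01/kWh → €1,251.45
October 25 – December 31, 2028: 68 days × 515 kWh/day = 35,020 kWh at €0.06/kWh → €2,101.20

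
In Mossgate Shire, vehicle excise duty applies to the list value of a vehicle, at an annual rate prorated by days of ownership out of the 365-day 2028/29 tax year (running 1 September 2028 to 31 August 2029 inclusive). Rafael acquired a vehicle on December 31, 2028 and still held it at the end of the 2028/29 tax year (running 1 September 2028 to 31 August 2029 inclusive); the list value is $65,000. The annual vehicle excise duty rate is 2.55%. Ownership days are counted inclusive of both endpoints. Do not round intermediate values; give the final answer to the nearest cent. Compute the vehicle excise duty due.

Days held (December 31, 2028 – August 31, 2029): 244 out of 365
Tax = $65,000 × 2.55% × 244/365 = $1,108.0274

$1,108.03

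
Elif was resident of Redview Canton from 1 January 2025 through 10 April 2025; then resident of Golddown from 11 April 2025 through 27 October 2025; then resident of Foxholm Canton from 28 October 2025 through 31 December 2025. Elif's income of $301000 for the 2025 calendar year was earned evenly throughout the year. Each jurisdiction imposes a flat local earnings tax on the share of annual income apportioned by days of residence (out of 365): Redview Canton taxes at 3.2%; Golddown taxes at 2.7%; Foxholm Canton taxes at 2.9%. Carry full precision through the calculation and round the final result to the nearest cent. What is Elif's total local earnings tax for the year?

Redview Canton, 1 January – 10 April 2025: 100 days → $301000 × 3.2% × 100/365 = $2638.9041
Golddown, 11 April – 27 October 2025: 200 days → $301000 × 2.7% × 200/365 = $4453.1507
Foxholm Canton, 28 October – 31 December 2025: 65 days → $301000 × 2.9% × 65/365 = $1554.4795
Total = $8646.5342

$8646.53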